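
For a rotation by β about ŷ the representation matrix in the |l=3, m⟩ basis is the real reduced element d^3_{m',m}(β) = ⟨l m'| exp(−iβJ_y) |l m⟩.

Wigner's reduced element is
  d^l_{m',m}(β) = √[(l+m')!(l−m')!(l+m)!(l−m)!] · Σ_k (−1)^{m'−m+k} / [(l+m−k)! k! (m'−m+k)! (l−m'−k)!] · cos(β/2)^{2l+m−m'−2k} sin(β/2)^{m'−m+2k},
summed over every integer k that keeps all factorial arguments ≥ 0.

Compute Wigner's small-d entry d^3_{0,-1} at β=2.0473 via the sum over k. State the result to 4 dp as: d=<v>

d=-0.0200

d^3_{0,-1}(β=2.0473) via Wigner's sum:
With c≡cos(β/2)=0.520252 and s≡sin(β/2)=0.854013, N=[6·6·2·24]^{1/2}=41.569219
k: max(0,(-1)−(0))=0 … min(3+(-1),3−(0))=2
  k=0: (−1)^1·41.5692/(12)·0.5203^5·0.8540^1 = -0.112752
  k=1: (−1)^2·41.5692/(4)·0.5203^3·0.8540^3 = +0.911479
  k=2: (−1)^3·41.5692/(12)·0.5203^1·0.8540^5 = -0.818702
d^3_{0,-1}(2.0473) = -0.112752 +0.911479 -0.818702 = -0.019975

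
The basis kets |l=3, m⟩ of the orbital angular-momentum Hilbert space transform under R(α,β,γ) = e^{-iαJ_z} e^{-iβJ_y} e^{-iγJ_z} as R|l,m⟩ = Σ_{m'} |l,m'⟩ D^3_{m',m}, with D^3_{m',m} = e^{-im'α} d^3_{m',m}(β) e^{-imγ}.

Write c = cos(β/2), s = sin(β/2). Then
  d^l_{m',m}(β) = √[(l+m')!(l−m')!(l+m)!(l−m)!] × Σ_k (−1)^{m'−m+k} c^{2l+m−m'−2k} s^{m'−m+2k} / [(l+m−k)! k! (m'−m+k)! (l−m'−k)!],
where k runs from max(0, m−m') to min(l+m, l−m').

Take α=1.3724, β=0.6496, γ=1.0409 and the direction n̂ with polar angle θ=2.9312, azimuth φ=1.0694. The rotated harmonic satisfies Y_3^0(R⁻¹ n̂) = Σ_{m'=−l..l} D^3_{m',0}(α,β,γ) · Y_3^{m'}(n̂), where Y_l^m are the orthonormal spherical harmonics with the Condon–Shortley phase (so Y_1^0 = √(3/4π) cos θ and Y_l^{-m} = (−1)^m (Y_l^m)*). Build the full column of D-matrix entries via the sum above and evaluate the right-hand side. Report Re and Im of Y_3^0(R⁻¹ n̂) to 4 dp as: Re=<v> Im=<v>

Need the full column D^3_{m',0} for m'=−3..3 at α=1.3724, β=0.6496, γ=1.0409.
cos(β/2)=0.947715, sin(β/2)=0.319119
d^3_{-3,0}: single k=3 term ⇒ +0.123711;  D = -0.069360-0.102438i
d^3_{-2,0}: k∈[2..3] ⇒ +0.449963 -0.051019 = +0.398945;  D = -0.367949+0.154177i
d^3_{-1,0}: k∈[1..3] ⇒ +0.845145 -0.287477 +0.010865 = +0.568533;  D = +0.112056+0.557381i
d^3_{0,0}: k∈[0..3] ⇒ +0.724545 -0.739365 +0.083832 -0.001056 = +0.067956;  D = +0.067956+0.000000i
d^3_{1,0}: k∈[0..2] ⇒ -0.845145 +0.287477 -0.010865 = -0.568533;  D = -0.112056+0.557381i
d^3_{2,0}: k∈[0..1] ⇒ +0.449963 -0.051019 = +0.398945;  D = -0.367949-0.154177i
d^3_{3,0}: single k=0 term ⇒ -0.123711;  D = +0.069360-0.102438i
Y_3^{m'}(θ=2.9312,φ=1.0694) and Σ D·Y over m':
  (-0.0694-0.1024i)·(-0.0038+0.0003i)  (-0.3679+0.1542i)·(+0.0235+0.0367i)  (+0.1121+0.5574i)·(+0.1227-0.2238i)  (+0.0680+0.0000i)·(-0.6503+0.0000i)  (-0.1121+0.5574i)·(-0.1227-0.2238i)  (-0.3679-0.1542i)·(+0.0235-0.0367i)  (+0.0694-0.1024i)·(+0.0038+0.0003i)
Y_3^0(R⁻¹ n̂) = +0.204821+0.000000i

Re=0.2048 Im=0.0000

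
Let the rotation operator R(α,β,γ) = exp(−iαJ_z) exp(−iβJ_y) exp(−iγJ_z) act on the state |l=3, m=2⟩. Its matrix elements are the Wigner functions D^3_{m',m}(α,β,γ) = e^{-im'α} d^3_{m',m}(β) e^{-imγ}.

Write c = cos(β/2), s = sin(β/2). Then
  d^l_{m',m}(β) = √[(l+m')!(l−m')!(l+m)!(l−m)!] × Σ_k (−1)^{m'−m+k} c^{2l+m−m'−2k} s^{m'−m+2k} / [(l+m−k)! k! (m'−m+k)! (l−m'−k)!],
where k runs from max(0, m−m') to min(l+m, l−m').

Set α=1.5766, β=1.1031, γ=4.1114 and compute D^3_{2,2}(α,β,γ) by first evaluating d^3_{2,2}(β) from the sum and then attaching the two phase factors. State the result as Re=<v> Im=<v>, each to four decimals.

Re=-0.1265 Im=-0.3164

D^3_{2,2}(1.5766,1.1031,4.1114) = e^{-i·2·1.5766}·d^3_{2,2}(1.1031)·e^{-i·2·4.1114}. Compute d first:
c=cos(1.1031/2)=0.851713, s=sin(1.1031/2)=0.524008; N=√[120·1·120·1]=120.000000
k∈{0,1} keeps every argument non-negative
  k=0: (−1)^0·120.0000/(120)·0.8517^6·0.5240^0 = +0.381734
  k=1: (−1)^1·120.0000/(24)·0.8517^4·0.5240^2 = -0.722470
d^3_{2,2}(1.1031) = +0.381734 -0.722470 = -0.340736
D = (-0.999933+0.011607i)·(-0.340736)·(-0.360514-0.932754i) = -0.126521-0.316376i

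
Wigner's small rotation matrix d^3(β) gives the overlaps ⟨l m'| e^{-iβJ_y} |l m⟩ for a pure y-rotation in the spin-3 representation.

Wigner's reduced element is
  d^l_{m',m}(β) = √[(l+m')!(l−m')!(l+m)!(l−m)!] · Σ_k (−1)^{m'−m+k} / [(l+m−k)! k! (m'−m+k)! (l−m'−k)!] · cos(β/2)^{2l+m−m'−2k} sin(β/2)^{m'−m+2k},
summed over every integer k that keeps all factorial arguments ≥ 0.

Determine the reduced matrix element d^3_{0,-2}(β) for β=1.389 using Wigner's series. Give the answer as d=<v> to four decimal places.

d=0.2395

d^3_{0,-2}(β=1.389) via Wigner's sum:
c=cos(1.389/2)=0.768374, s=sin(1.389/2)=0.640001; N=√[6·6·1·120]=65.726707
The bounds max(0,m−m')=0 and min(l+m,l−m')=1 give 2 terms
  k=0: (−1)^2·65.7267/(12)·0.7684^4·0.6400^2 = +0.782010
  k=1: (−1)^3·65.7267/(12)·0.7684^2·0.6400^4 = -0.542537
d^3_{0,-2}(1.389) = +0.782010 -0.542537 = +0.239474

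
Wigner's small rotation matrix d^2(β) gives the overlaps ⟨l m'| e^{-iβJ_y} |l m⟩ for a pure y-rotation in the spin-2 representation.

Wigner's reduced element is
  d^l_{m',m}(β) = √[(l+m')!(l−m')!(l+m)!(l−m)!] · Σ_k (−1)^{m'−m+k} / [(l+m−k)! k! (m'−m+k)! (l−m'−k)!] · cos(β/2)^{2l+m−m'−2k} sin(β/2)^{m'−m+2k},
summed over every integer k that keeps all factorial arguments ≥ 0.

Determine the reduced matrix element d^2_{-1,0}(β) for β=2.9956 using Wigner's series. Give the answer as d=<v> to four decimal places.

d=-0.1763

d^2_{-1,0}(β=2.9956) via Wigner's sum:
Half-angle: c=0.072932, s=0.997337. N=√(1·6·2·2)=4.898979
The bounds max(0,m−m')=1 and min(l+m,l−m')=2 give 2 terms
  k=1: (−1)^0·4.8990/(2)·0.0729^3·0.9973^1 = +0.000948
  k=2: (−1)^1·4.8990/(2)·0.0729^1·0.9973^3 = -0.177222
d^2_{-1,0}(2.9956) = +0.000948 -0.177222 = -0.176274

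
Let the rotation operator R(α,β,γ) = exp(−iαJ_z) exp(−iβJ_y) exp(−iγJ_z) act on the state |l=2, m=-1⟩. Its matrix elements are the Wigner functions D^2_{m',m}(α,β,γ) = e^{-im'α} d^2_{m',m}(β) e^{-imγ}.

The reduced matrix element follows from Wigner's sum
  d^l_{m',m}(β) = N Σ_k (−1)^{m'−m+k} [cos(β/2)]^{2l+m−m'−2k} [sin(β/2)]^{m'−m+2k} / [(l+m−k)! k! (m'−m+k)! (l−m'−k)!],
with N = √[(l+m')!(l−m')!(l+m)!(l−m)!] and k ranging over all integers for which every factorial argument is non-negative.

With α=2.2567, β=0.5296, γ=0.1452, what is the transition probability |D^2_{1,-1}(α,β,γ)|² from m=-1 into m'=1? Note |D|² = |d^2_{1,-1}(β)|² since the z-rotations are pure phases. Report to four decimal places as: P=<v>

Split into d^2_{1,-1}(β=0.5296) × two z-phases.
c=cos(0.5296/2)=0.965145, s=sin(0.5296/2)=0.261716; N=√[6·1·1·6]=6.000000
The bounds max(0,m−m')=0 and min(l+m,l−m')=1 give 2 terms
  k=0: (−1)^2·6.0000/(2)·0.9651^2·0.2617^2 = +0.191411
  k=1: (−1)^3·6.0000/(6)·0.9651^0·0.2617^4 = -0.004692
d^2_{1,-1}(0.5296) = +0.191411 -0.004692 = +0.186720
|D^2_{1,-1}|² = |d^2_{1,-1}(β)|² = (+0.186720)² = 0.034864 (the z-rotation phases have unit modulus)

P=0.0349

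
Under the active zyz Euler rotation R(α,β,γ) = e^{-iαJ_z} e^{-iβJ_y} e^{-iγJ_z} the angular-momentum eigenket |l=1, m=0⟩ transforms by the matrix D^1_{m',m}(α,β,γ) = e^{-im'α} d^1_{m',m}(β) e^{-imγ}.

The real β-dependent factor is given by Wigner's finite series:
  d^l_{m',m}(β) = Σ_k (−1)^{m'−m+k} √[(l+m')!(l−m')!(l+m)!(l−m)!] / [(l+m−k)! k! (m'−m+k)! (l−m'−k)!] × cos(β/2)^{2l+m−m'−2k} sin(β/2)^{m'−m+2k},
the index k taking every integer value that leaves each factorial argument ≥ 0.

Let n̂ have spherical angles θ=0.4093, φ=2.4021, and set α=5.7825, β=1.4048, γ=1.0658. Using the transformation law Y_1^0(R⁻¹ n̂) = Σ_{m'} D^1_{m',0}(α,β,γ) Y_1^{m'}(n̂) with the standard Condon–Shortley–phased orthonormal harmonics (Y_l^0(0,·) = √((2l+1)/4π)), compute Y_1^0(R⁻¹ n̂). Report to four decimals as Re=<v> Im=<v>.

Need the full column D^1_{m',0} for m'=−1..1 at α=5.7825, β=1.4048, γ=1.0658.
cos(β/2)=0.763294, sin(β/2)=0.646051
d^1_{-1,0}: single k=1 term ⇒ +0.697387;  D = +0.611785-0.334764i
d^1_{0,0}: k∈[0..1] ⇒ +0.582618 -0.417382 = +0.165235;  D = +0.165235+0.000000i
d^1_{1,0}: single k=0 term ⇒ -0.697387;  D = -0.611785-0.334764i
Y_1^{m'}(θ=0.4093,φ=2.4021) and Σ D·Y over m':
  (+0.6118-0.3348i)·(-0.1016-0.0927i)  (+0.1652+0.0000i)·(+0.4482+0.0000i)  (-0.6118-0.3348i)·(+0.1016-0.0927i)
Y_1^0(R⁻¹ n̂) = -0.112267+0.000000i

Re=-0.1123 Im=0.0000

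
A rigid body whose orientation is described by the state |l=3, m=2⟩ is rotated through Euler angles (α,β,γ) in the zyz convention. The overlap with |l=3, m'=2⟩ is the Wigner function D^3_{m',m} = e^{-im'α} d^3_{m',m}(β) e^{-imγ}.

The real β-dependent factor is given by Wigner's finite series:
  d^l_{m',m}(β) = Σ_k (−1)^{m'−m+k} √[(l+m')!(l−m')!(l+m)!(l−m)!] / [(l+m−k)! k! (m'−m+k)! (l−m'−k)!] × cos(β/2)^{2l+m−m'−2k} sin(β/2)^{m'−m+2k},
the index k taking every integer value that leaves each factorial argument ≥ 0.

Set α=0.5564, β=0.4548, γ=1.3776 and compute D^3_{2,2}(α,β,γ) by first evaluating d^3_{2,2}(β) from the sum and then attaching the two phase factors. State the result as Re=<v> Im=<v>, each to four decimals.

First d^3_{2,2}(β=0.4548), then the phase factors e^{-i(2)α} and e^{-i(2)γ}:
Half-angle: c=0.974256, s=0.225445. N=√(120·1·120·1)=120.000000
The bounds max(0,m−m')=0 and min(l+m,l−m')=1 give 2 terms
  k=0: (−1)^0·120.0000/(120)·0.9743^6·0.2254^0 = +0.855142
  k=1: (−1)^1·120.0000/(24)·0.9743^4·0.2254^2 = -0.228952
d^3_{2,2}(0.4548) = +0.855142 -0.228952 = +0.626190
D = (+0.442152-0.896940i)·(+0.626190)·(-0.926275-0.376849i) = -0.468118+0.415908i

Re=-0.4681 Im=0.4159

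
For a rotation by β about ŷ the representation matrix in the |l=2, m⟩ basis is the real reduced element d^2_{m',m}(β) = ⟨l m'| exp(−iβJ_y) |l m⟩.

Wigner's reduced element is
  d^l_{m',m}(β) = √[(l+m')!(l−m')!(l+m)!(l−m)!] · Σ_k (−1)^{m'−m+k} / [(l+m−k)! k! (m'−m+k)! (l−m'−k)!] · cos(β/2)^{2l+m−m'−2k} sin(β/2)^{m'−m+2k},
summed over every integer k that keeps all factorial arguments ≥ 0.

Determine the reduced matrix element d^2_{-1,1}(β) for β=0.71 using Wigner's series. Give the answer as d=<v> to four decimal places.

d^2_{-1,1}(β=0.71) via Wigner's sum:
With c≡cos(β/2)=0.937646 and s≡sin(β/2)=0.347590, N=[1·6·6·1]^{1/2}=6.000000
Admissible k: 2..3 (factorial args all ≥0)
  k=2: (−1)^0·6.0000/(2)·0.9376^2·0.3476^2 = +0.318665
  k=3: (−1)^1·6.0000/(6)·0.9376^0·0.3476^4 = -0.014597
d^2_{-1,1}(0.71) = +0.318665 -0.014597 = +0.304068

d=0.3041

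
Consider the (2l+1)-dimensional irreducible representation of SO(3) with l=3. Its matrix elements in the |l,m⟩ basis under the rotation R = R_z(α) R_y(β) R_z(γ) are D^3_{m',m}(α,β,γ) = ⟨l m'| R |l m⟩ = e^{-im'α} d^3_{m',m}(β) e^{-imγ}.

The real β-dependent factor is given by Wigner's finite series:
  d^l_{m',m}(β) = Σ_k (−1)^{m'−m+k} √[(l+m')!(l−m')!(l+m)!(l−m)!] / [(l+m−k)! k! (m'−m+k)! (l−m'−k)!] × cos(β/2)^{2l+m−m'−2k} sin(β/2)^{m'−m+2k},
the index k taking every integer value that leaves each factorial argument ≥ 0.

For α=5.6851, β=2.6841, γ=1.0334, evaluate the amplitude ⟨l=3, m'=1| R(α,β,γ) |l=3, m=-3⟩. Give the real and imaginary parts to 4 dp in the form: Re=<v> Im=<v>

Split into d^3_{1,-3}(β=2.6841) × two z-phases.
With c≡cos(β/2)=0.226757 and s≡sin(β/2)=0.973951, N=[24·2·1·720]^{1/2}=185.903201
The bounds max(0,m−m')=0 and min(l+m,l−m')=0 give 1 term
  k=0: (−1)^4·185.9032/(48)·0.2268^2·0.9740^4 = +0.179191
d^3_{1,-3}(2.6841) = +0.179191
Phases: e^{-i·(1)·5.6851}=+0.826415+0.563061i, e^{-i·(-3)·1.0334}=-0.999143+0.041381i ⇒ D=-0.152134-0.094681i

Re=-0.1521 Im=-0.0947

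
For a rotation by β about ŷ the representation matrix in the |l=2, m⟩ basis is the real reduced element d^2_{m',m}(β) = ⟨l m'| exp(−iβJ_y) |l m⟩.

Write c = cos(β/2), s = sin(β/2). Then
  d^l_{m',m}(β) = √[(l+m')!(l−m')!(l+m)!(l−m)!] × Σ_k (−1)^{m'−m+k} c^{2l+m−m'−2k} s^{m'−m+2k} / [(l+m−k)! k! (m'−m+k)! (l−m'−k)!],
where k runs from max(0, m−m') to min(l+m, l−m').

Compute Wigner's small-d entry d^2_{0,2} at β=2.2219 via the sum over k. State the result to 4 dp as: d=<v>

d^2_{0,2}(β=2.2219) via Wigner's sum:
With c≡cos(β/2)=0.443810 and s≡sin(β/2)=0.896121, N=[2·2·24·1]^{1/2}=9.797959
k∈{2} keeps every argument non-negative
  k=2: (−1)^0·9.7980/(4)·0.4438^2·0.8961^2 = +0.387439
d^2_{0,2}(2.2219) = +0.387439

d=0.3874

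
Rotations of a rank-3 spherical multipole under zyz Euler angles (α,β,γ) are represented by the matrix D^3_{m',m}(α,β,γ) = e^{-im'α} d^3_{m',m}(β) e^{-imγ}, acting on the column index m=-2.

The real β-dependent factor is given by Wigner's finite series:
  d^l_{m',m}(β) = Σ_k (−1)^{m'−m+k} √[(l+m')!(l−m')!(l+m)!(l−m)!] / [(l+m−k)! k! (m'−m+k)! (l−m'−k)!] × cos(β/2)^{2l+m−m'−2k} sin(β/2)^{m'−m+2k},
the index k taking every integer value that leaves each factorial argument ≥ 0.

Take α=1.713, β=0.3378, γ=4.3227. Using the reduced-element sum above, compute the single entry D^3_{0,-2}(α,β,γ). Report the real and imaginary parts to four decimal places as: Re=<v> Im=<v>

Re=-0.1009 Im=0.0997

D^3_{0,-2}(1.713,0.3378,4.3227) = e^{-i·0·1.713}·d^3_{0,-2}(0.3378)·e^{-i·-2·4.3227}. Compute d first:
c=cos(0.3378/2)=0.985770, s=sin(0.3378/2)=0.168098; N=√[6·6·1·120]=65.726707
k∈{0,1} keeps every argument non-negative
  k=0: (−1)^2·65.7267/(12)·0.9858^4·0.1681^2 = +0.146147
  k=1: (−1)^3·65.7267/(12)·0.9858^2·0.1681^4 = -0.004250
d^3_{0,-2}(0.3378) = +0.146147 -0.004250 = +0.141897
Phases: e^{-i·(0)·1.713}=+1.000000+0.000000i, e^{-i·(-2)·4.3227}=-0.711351+0.702837i ⇒ D=-0.100939+0.099730i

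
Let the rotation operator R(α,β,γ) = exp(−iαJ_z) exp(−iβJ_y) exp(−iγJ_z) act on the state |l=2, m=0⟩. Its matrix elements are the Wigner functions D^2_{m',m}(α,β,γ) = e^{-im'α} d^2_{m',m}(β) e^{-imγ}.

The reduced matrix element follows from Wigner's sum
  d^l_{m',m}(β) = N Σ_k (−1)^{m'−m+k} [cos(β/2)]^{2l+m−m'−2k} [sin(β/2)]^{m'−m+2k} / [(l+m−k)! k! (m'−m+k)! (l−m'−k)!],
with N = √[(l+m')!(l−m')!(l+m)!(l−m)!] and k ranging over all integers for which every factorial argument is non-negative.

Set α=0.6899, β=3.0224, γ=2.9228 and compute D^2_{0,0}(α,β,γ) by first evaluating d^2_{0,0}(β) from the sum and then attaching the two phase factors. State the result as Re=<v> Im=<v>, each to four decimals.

Split into d^2_{0,0}(β=3.0224) × two z-phases.
c=cos(3.0224/2)=0.059561, s=sin(3.0224/2)=0.998225; N=√[2·2·2·2]=4.000000
Admissible k: 0..2 (factorial args all ≥0)
  k=0: (−1)^0·4.0000/(4)·0.0596^4·0.9982^0 = +0.000013
  k=1: (−1)^1·4.0000/(1)·0.0596^2·0.9982^2 = -0.014140
  k=2: (−1)^2·4.0000/(4)·0.0596^0·0.9982^4 = +0.992918
d^2_{0,0}(3.0224) = +0.000013 -0.014140 +0.992918 = +0.978790
D = (+1.000000+0.000000i)·(+0.978790)·(+1.000000+0.000000i) = +0.978790+0.000000i

Re=0.9788 Im=0.0000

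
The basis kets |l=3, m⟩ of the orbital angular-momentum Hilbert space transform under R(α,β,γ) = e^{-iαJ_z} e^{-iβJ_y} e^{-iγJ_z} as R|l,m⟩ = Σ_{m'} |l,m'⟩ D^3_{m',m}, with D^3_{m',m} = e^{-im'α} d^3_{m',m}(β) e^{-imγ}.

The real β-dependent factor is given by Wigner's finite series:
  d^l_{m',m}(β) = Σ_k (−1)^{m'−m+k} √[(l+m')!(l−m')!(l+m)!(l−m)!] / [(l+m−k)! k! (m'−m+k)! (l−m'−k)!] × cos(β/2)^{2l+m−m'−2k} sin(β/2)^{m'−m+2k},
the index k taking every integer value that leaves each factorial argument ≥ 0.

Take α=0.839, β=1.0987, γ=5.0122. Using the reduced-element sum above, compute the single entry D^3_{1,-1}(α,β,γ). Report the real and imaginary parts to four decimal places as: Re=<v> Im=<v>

Re=-0.2327 Im=-0.3889

Split into d^3_{1,-1}(β=1.0987) × two z-phases.
c=cos(1.0987/2)=0.852864, s=sin(1.0987/2)=0.522133; N=√[24·2·2·24]=48.000000
Admissible k: 0..2 (factorial args all ≥0)
  k=0: (−1)^2·48.0000/(8)·0.8529^4·0.5221^2 = +0.865432
  k=1: (−1)^3·48.0000/(6)·0.8529^2·0.5221^4 = -0.432488
  k=2: (−1)^4·48.0000/(48)·0.8529^0·0.5221^6 = +0.020262
d^3_{1,-1}(1.0987) = +0.865432 -0.432488 +0.020262 = +0.453206
Phases: e^{-i·(1)·0.839}=+0.668207-0.743975i, e^{-i·(-1)·5.0122}=+0.295340-0.955392i ⇒ D=-0.232694-0.388907i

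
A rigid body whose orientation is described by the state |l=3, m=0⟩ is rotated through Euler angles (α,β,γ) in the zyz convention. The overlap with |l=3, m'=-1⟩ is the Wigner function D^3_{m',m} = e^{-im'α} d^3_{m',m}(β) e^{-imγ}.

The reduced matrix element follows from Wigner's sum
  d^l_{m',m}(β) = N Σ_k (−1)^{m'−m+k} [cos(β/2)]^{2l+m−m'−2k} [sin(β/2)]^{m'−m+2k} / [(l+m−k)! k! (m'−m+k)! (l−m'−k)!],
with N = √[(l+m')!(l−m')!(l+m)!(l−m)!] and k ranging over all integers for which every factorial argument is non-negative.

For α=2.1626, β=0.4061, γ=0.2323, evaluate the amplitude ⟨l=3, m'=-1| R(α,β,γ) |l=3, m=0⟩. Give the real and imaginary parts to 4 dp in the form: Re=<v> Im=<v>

D^3_{-1,0}(2.1626,0.4061,0.2323) = e^{-i·-1·2.1626}·d^3_{-1,0}(0.4061)·e^{-i·0·0.2323}. Compute d first:
c=cos(0.4061/2)=0.979456, s=sin(0.4061/2)=0.201658; N=√[2·24·6·6]=41.569219
k∈{1,2,3} keeps every argument non-negative
  k=1: (−1)^0·41.5692/(12)·0.9795^5·0.2017^1 = +0.629695
  k=2: (−1)^1·41.5692/(4)·0.9795^3·0.2017^3 = -0.080078
  k=3: (−1)^2·41.5692/(12)·0.9795^1·0.2017^5 = +0.001131
d^3_{-1,0}(0.4061) = +0.629695 -0.080078 +0.001131 = +0.550749
D = (-0.557859+0.829936i)·(+0.550749)·(+1.000000+0.000000i) = -0.307240+0.457086i

Re=-0.3072 Im=0.4571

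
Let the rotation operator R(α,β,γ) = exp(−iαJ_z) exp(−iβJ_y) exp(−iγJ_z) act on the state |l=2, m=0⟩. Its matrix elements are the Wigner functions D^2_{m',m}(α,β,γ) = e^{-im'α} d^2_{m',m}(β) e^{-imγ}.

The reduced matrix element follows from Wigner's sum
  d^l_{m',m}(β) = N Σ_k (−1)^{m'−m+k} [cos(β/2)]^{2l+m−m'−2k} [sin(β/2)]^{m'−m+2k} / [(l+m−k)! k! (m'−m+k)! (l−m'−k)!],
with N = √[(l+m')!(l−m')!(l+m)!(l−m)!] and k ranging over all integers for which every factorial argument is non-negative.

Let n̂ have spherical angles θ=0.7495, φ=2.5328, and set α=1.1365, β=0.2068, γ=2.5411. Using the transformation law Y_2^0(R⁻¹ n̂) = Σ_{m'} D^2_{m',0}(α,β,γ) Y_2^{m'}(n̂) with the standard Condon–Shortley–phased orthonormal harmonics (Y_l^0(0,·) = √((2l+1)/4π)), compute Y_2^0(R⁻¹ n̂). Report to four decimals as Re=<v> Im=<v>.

Need the full column D^2_{m',0} for m'=−2..2 at α=1.1365, β=0.2068, γ=2.5411.
cos(β/2)=0.994659, sin(β/2)=0.103216
d^2_{-2,0}: single k=2 term ⇒ +0.025818;  D = -0.016676+0.019710i
d^2_{-1,0}: k∈[1..2] ⇒ +0.248797 -0.002679 = +0.246118;  D = +0.103559+0.223270i
d^2_{0,0}: k∈[0..2] ⇒ +0.978806 -0.042160 +0.000113 = +0.936760;  D = +0.936760+0.000000i
d^2_{1,0}: k∈[0..1] ⇒ -0.248797 +0.002679 = -0.246118;  D = -0.103559+0.223270i
d^2_{2,0}: single k=0 term ⇒ +0.025818;  D = -0.016676-0.019710i
Y_2^{m'}(θ=0.7495,φ=2.5328) and Σ D·Y over m':
  (-0.0167+0.0197i)·(+0.0620+0.1682i)  (+0.1036+0.2233i)·(-0.3161-0.2203i)  (+0.9368+0.0000i)·(+0.1916+0.0000i)  (-0.1036+0.2233i)·(+0.3161-0.2203i)  (-0.0167-0.0197i)·(+0.0620-0.1682i)
Y_2^0(R⁻¹ n̂) = +0.203740-0.000000i

Re=0.2037 Im=0.0000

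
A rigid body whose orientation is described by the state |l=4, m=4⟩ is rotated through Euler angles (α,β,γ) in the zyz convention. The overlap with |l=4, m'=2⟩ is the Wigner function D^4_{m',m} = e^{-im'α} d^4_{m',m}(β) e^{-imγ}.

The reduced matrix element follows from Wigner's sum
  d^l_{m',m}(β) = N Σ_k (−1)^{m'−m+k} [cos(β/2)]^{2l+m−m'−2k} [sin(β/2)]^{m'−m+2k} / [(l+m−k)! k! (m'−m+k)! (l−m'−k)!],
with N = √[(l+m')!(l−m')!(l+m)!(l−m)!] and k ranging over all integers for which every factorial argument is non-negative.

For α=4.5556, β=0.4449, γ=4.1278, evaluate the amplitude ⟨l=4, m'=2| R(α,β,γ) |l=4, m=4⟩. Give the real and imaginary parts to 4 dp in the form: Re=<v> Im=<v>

Re=0.1957 Im=-0.1043

Split into d^4_{2,4}(β=0.4449) × two z-phases.
Half-angle: c=0.975360, s=0.220620. N=√(720·2·40320·1)=7619.763776
Admissible k: 2..2 (factorial args all ≥0)
  k=2: (−1)^0·7619.7638/(1440)·0.9754^6·0.2206^2 = +0.221747
d^4_{2,4}(0.4449) = +0.221747
Phases: e^{-i·(2)·4.5556}=-0.951236-0.308464i, e^{-i·(4)·4.1278}=-0.694381+0.719607i ⇒ D=+0.195690-0.104293i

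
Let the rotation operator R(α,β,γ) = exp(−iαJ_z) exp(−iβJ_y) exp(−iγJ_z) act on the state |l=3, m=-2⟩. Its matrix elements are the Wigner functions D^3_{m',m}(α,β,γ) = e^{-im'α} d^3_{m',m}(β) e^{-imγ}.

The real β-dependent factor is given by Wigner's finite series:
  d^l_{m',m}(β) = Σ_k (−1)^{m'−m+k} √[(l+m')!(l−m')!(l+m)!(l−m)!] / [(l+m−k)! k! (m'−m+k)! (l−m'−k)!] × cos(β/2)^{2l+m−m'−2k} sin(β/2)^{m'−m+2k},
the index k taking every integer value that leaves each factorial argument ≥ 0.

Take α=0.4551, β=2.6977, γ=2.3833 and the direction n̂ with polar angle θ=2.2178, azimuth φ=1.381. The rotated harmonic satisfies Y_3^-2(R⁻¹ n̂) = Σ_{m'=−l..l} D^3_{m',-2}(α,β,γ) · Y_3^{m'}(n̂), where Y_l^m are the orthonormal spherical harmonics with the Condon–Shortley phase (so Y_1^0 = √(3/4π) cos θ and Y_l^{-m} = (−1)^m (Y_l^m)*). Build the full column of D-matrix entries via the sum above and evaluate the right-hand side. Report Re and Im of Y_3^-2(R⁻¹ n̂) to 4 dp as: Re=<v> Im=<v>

Re=0.1545 Im=0.2973

Need the full column D^3_{m',-2} for m'=−3..3 at α=0.4551, β=2.6977, γ=2.3833.
cos(β/2)=0.220129, sin(β/2)=0.975471
d^3_{-3,-2}: single k=1 term ⇒ +0.001235;  D = +0.001221-0.000186i
d^3_{-2,-2}: k∈[0..1] ⇒ +0.000114 -0.011171 = -0.011058;  D = -0.009086+0.006302i
d^3_{-1,-2}: k∈[0..1] ⇒ -0.001594 +0.062618 = +0.061024;  D = +0.029754-0.053279i
d^3_{0,-2}: k∈[0..1] ⇒ +0.012238 -0.240309 = -0.228072;  D = -0.012358+0.227737i
d^3_{1,-2}: k∈[0..1] ⇒ -0.062618 +0.614820 = +0.552202;  D = -0.215489-0.508420i
d^3_{2,-2}: k∈[0..1] ⇒ +0.219372 -0.861561 = -0.642189;  D = +0.484994+0.420937i
d^3_{3,-2}: single k=0 term ⇒ -0.476238;  D = +0.460267+0.122297i
Y_3^{m'}(θ=2.2178,φ=1.381) and Σ D·Y over m':
  (+0.0012-0.0002i)·(-0.1143+0.1785i)  (-0.0091+0.0063i)·(+0.3643+0.1453i)  (+0.0298-0.0533i)·(+0.0397-0.2068i)  (-0.0124+0.2277i)·(+0.2662+0.0000i)  (-0.2155-0.5084i)·(-0.0397-0.2068i)  (+0.4850+0.4209i)·(+0.3643-0.1453i)  (+0.4603+0.1223i)·(+0.1143+0.1785i)
Y_3^-2(R⁻¹ n̂) = +0.154544+0.297320i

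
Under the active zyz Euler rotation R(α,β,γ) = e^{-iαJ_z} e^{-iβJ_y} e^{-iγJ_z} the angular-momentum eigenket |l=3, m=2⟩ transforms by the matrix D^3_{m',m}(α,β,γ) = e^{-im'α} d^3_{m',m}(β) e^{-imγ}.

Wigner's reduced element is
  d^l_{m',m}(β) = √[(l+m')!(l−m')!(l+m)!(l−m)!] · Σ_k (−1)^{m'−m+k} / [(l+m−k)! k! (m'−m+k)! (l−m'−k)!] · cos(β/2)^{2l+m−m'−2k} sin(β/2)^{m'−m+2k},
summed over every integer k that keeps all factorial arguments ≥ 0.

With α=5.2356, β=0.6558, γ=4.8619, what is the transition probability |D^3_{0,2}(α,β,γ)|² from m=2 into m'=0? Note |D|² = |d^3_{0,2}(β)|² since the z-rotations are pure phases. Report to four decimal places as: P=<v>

D^3_{0,2}(5.2356,0.6558,4.8619) = e^{-i·0·5.2356}·d^3_{0,2}(0.6558)·e^{-i·2·4.8619}. Compute d first:
Half-angle: c=0.946721, s=0.322056. N=√(6·6·120·1)=65.726707
The bounds max(0,m−m')=2 and min(l+m,l−m')=3 give 2 terms
  k=2: (−1)^0·65.7267/(12)·0.9467^4·0.3221^2 = +0.456363
  k=3: (−1)^1·65.7267/(12)·0.9467^2·0.3221^4 = -0.052811
d^3_{0,2}(0.6558) = +0.456363 -0.052811 = +0.403551
|D^3_{0,2}|² = |d^3_{0,2}(β)|² = (+0.403551)² = 0.162853 (the z-rotation phases have unit modulus)

P=0.1629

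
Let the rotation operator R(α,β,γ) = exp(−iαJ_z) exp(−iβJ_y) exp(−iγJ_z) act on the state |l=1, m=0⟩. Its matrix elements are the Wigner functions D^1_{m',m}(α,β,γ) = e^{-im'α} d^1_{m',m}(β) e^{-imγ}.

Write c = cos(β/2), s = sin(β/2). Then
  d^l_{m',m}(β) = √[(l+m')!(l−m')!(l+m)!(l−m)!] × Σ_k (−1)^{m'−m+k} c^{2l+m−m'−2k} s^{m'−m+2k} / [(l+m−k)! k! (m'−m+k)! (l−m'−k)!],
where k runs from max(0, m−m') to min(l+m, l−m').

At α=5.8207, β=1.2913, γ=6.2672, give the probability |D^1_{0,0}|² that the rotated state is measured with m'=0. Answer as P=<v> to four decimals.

P=0.0761

D^1_{0,0}(5.8207,1.2913,6.2672) = e^{-i·0·5.8207}·d^1_{0,0}(1.2913)·e^{-i·0·6.2672}. Compute d first:
Half-angle: c=0.798709, s=0.601718. N=√(1·1·1·1)=1.000000
Admissible k: 0..1 (factorial args all ≥0)
  k=0: (−1)^0·1.0000/(1)·0.7987^2·0.6017^0 = +0.637936
  k=1: (−1)^1·1.0000/(1)·0.7987^0·0.6017^2 = -0.362064
d^1_{0,0}(1.2913) = +0.637936 -0.362064 = +0.275872
|D^1_{0,0}|² = |d^1_{0,0}(β)|² = (+0.275872)² = 0.076105 (the z-rotation phases have unit modulus)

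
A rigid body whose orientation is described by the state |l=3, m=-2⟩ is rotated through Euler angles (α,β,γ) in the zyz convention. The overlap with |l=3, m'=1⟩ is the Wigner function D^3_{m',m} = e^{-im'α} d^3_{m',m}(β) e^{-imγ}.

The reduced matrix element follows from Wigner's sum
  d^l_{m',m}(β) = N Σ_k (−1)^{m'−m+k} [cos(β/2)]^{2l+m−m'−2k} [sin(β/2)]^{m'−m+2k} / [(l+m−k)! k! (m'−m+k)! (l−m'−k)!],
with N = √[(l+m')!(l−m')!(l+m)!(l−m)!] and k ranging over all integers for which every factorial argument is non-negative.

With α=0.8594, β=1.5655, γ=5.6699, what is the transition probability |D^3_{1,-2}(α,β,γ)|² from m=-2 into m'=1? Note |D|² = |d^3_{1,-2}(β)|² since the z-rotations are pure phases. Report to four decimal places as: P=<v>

P=0.1595

First d^3_{1,-2}(β=1.5655), then the phase factors e^{-i(1)α} and e^{-i(-2)γ}:
c=cos(1.5655/2)=0.708977, s=sin(1.5655/2)=0.705232; N=√[24·2·1·120]=75.894664
k∈{0,1} keeps every argument non-negative
  k=0: (−1)^3·75.8947/(12)·0.7090^3·0.7052^3 = -0.790536
  k=1: (−1)^4·75.8947/(24)·0.7090^1·0.7052^5 = +0.391103
d^3_{1,-2}(1.5655) = -0.790536 +0.391103 = -0.399433
|D^3_{1,-2}|² = |d^3_{1,-2}(β)|² = (-0.399433)² = 0.159547 (the z-rotation phases have unit modulus)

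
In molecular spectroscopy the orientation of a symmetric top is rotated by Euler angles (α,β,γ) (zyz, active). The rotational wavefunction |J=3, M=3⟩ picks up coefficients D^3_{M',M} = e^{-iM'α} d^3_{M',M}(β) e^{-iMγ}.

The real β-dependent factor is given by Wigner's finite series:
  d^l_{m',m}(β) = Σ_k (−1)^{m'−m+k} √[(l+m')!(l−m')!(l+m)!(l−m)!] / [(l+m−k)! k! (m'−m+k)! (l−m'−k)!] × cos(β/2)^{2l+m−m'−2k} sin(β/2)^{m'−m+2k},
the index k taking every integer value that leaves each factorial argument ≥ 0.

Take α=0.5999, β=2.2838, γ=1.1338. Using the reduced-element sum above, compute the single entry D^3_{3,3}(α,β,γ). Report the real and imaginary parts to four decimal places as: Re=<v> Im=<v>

Split into d^3_{3,3}(β=2.2838) × two z-phases.
With c≡cos(β/2)=0.415867 and s≡sin(β/2)=0.909425, N=[720·1·720·1]^{1/2}=720.000000
k: max(0,(3)−(3))=0 … min(3+(3),3−(3))=0
  k=0: (−1)^0·720.0000/(720)·0.4159^6·0.9094^0 = +0.005173
d^3_{3,3}(2.2838) = +0.005173
Phases: e^{-i·(3)·0.5999}=-0.226910-0.973916i, e^{-i·(3)·1.1338}=-0.966439+0.256894i ⇒ D=+0.002429+0.004567i

Re=0.0024 Im=0.0046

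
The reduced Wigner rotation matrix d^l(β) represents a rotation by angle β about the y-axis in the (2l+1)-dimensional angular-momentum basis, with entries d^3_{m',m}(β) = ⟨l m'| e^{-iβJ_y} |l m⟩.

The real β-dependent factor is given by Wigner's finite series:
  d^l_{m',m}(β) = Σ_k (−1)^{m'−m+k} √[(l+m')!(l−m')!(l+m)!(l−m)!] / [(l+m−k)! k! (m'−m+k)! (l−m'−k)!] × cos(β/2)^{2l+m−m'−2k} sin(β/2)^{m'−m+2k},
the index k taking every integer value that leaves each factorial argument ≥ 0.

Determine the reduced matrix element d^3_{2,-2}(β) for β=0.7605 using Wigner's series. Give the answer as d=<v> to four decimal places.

d^3_{2,-2}(β=0.7605) via Wigner's sum:
Half-angle: c=0.928572, s=0.371153. N=√(120·1·1·120)=120.000000
The bounds max(0,m−m')=0 and min(l+m,l−m')=1 give 2 terms
  k=0: (−1)^4·120.0000/(24)·0.9286^2·0.3712^4 = +0.081811
  k=1: (−1)^5·120.0000/(120)·0.9286^0·0.3712^6 = -0.002614
d^3_{2,-2}(0.7605) = +0.081811 -0.002614 = +0.079197

d=0.0792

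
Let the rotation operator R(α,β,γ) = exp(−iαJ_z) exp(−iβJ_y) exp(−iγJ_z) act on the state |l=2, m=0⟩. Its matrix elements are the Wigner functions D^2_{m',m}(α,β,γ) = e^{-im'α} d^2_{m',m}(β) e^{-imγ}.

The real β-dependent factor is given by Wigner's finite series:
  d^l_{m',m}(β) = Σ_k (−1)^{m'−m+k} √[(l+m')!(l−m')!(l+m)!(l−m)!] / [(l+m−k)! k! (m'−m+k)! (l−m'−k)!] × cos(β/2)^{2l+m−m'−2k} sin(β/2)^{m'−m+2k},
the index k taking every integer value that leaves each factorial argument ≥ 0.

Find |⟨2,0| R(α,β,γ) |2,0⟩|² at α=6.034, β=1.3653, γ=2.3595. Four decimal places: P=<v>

First d^2_{0,0}(β=1.3653), then the phase factors e^{-i(0)α} and e^{-i(0)γ}:
Half-angle: c=0.775904, s=0.630851. N=√(2·2·2·2)=4.000000
k∈{0,1,2} keeps every argument non-negative
  k=0: (−1)^0·4.0000/(4)·0.7759^4·0.6309^0 = +0.362436
  k=1: (−1)^1·4.0000/(1)·0.7759^2·0.6309^2 = -0.958362
  k=2: (−1)^2·4.0000/(4)·0.7759^0·0.6309^4 = +0.158383
d^2_{0,0}(1.3653) = +0.362436 -0.958362 +0.158383 = -0.437544
|D^2_{0,0}|² = |d^2_{0,0}(β)|² = (-0.437544)² = 0.191444 (the z-rotation phases have unit modulus)

P=0.1914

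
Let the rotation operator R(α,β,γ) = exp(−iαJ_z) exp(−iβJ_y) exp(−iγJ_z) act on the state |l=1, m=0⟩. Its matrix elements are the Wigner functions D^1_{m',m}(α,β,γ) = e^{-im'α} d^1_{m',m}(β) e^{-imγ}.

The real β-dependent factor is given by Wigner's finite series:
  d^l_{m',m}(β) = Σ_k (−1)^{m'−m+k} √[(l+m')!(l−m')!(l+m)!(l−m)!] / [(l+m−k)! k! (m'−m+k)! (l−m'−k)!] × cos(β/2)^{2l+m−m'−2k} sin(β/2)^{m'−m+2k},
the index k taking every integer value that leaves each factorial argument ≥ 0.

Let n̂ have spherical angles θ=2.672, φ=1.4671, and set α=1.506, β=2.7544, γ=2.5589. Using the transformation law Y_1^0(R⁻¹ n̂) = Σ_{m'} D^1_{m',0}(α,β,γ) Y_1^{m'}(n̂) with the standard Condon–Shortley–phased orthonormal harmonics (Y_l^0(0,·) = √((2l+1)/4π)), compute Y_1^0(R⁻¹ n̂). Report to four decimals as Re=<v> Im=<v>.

Re=0.4869 Im=0.0000

Need the full column D^1_{m',0} for m'=−1..1 at α=1.506, β=2.7544, γ=2.5589.
cos(β/2)=0.192389, sin(β/2)=0.981319
d^1_{-1,0}: single k=1 term ⇒ +0.266997;  D = +0.017288+0.266436i
d^1_{0,0}: k∈[0..1] ⇒ +0.037014 -0.962986 = -0.925973;  D = -0.925973+0.000000i
d^1_{1,0}: single k=0 term ⇒ -0.266997;  D = -0.017288+0.266436i
Y_1^{m'}(θ=2.672,φ=1.4671) and Σ D·Y over m':
  (+0.0173+0.2664i)·(+0.0162-0.1555i)  (-0.9260+0.0000i)·(-0.4357+0.0000i)  (-0.0173+0.2664i)·(-0.0162-0.1555i)
Y_1^0(R⁻¹ n̂) = +0.486882+0.000000i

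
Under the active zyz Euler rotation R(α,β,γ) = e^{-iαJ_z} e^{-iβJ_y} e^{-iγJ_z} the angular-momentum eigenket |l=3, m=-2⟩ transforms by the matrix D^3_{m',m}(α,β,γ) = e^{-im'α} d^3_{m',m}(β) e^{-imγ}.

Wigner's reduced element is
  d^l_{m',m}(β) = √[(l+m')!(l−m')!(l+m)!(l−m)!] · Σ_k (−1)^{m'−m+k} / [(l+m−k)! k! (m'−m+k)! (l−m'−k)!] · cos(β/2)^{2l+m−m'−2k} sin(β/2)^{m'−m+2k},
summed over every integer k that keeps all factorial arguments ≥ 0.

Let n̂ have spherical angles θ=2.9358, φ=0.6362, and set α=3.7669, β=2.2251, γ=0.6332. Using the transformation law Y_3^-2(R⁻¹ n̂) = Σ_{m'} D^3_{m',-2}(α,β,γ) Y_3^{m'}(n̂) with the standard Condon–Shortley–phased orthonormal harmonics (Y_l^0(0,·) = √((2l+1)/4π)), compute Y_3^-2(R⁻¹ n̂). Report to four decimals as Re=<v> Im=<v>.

Need the full column D^3_{m',-2} for m'=−3..3 at α=3.7669, β=2.2251, γ=0.6332.
cos(β/2)=0.442376, sin(β/2)=0.896830
d^3_{-3,-2}: single k=1 term ⇒ +0.037217;  D = +0.037217+0.000027i
d^3_{-2,-2}: k∈[0..1] ⇒ +0.007495 -0.154013 = -0.146518;  D = +0.118857-0.085677i
d^3_{-1,-2}: k∈[0..1] ⇒ -0.048047 +0.394943 = +0.346896;  D = +0.109422-0.329186i
d^3_{0,-2}: k∈[0..1] ⇒ +0.168712 -0.693400 = -0.524687;  D = -0.157258-0.500566i
d^3_{1,-2}: k∈[0..1] ⇒ -0.394943 +0.811599 = +0.416656;  D = -0.333926-0.249190i
d^3_{2,-2}: k∈[0..1] ⇒ +0.632984 -0.520307 = +0.112677;  D = +0.112663+0.001779i
d^3_{3,-2}: single k=0 term ⇒ -0.628662;  D = +0.515453-0.359894i
Y_3^{m'}(θ=2.9358,φ=0.6362) and Σ D·Y over m':
  (+0.0372+0.0000i)·(-0.0012-0.0034i)  (+0.1189-0.0857i)·(-0.0123+0.0399i)  (+0.1094-0.3292i)·(+0.2014-0.1488i)  (-0.1573-0.5006i)·(-0.6543+0.0000i)  (-0.3339-0.2492i)·(-0.2014-0.1488i)  (+0.1127+0.0018i)·(-0.0123-0.0399i)  (+0.5155-0.3599i)·(+0.0012-0.0034i)
Y_3^-2(R⁻¹ n̂) = +0.106152+0.343821i

Re=0.1062 Im=0.3438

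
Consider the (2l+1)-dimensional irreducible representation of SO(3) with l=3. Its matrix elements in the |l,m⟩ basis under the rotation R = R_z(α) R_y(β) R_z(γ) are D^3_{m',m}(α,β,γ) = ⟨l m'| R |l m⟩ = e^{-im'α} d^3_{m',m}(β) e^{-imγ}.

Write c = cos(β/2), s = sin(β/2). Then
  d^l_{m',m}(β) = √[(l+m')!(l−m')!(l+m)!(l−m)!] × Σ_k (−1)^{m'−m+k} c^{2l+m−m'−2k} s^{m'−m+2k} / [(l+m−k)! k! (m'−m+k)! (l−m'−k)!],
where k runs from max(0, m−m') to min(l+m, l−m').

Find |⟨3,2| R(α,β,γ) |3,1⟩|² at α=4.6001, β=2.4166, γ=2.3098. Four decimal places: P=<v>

D^3_{2,1}(4.6001,2.4166,2.3098) = e^{-i·2·4.6001}·d^3_{2,1}(2.4166)·e^{-i·1·2.3098}. Compute d first:
c=cos(2.4166/2)=0.354609, s=sin(2.4166/2)=0.935015; N=√[120·1·24·2]=75.894664
Admissible k: 0..1 (factorial args all ≥0)
  k=0: (−1)^1·75.8947/(24)·0.3546^5·0.9350^1 = -0.016579
  k=1: (−1)^2·75.8947/(12)·0.3546^3·0.9350^3 = +0.230534
d^3_{2,1}(2.4166) = -0.016579 +0.230534 = +0.213955
|D^3_{2,1}|² = |d^3_{2,1}(β)|² = (+0.213955)² = 0.045777 (the z-rotation phases have unit modulus)

P=0.0458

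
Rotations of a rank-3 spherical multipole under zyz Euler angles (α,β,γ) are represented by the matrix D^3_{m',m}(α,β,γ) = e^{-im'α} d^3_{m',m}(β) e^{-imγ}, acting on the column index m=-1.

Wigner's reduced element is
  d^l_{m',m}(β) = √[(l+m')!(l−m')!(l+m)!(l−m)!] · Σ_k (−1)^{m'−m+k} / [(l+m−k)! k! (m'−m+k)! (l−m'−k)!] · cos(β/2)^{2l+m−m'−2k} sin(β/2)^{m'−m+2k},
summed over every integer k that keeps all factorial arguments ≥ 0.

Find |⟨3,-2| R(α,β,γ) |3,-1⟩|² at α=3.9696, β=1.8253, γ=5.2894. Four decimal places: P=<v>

First d^3_{-2,-1}(β=1.8253), then the phase factors e^{-i(-2)α} and e^{-i(-1)γ}:
With c≡cos(β/2)=0.611651 and s≡sin(β/2)=0.791127, N=[1·120·2·24]^{1/2}=75.894664
k∈{1,2} keeps every argument non-negative
  k=1: (−1)^0·75.8947/(24)·0.6117^5·0.7911^1 = +0.214174
  k=2: (−1)^1·75.8947/(12)·0.6117^3·0.7911^3 = -0.716607
d^3_{-2,-1}(1.8253) = +0.214174 -0.716607 = -0.502433
|D^3_{-2,-1}|² = |d^3_{-2,-1}(β)|² = (-0.502433)² = 0.252439 (the z-rotation phases have unit modulus)

P=0.2524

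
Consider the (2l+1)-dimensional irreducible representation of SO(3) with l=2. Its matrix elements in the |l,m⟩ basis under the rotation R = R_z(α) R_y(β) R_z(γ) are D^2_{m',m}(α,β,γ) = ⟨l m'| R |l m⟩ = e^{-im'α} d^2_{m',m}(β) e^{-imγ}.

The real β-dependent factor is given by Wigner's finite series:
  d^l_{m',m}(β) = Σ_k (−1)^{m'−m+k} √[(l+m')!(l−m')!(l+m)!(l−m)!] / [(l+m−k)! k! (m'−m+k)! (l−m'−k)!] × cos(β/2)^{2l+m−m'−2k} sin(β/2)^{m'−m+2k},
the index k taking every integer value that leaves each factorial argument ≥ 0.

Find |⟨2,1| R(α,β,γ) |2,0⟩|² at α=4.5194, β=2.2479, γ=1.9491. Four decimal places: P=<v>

D^2_{1,0}(4.5194,2.2479,1.9491) = e^{-i·1·4.5194}·d^2_{1,0}(2.2479)·e^{-i·0·1.9491}. Compute d first:
c=cos(2.2479/2)=0.432124, s=sin(2.2479/2)=0.901814; N=√[6·1·2·2]=4.898979
Admissible k: 0..1 (factorial args all ≥0)
  k=0: (−1)^1·4.8990/(2)·0.4321^3·0.9018^1 = -0.178245
  k=1: (−1)^2·4.8990/(2)·0.4321^1·0.9018^3 = +0.776310
d^2_{1,0}(2.2479) = -0.178245 +0.776310 = +0.598065
|D^2_{1,0}|² = |d^2_{1,0}(β)|² = (+0.598065)² = 0.357682 (the z-rotation phases have unit modulus)

P=0.3577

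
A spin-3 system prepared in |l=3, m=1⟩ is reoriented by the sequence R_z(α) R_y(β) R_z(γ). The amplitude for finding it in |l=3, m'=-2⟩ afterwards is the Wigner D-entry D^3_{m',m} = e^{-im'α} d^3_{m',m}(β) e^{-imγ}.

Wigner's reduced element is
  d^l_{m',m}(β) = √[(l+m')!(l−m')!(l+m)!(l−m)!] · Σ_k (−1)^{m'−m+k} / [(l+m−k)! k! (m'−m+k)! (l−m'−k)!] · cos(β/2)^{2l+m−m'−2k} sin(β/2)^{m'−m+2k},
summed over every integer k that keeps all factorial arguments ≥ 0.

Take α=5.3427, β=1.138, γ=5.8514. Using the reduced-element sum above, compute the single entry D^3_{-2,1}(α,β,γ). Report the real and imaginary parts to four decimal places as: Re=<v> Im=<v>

Re=0.0571 Im=-0.4670

First d^3_{-2,1}(β=1.138), then the phase factors e^{-i(-2)α} and e^{-i(1)γ}:
Half-angle: c=0.842440, s=0.538790. N=√(1·120·24·2)=75.894664
The bounds max(0,m−m')=3 and min(l+m,l−m')=4 give 2 terms
  k=3: (−1)^0·75.8947/(12)·0.8424^3·0.5388^3 = +0.591433
  k=4: (−1)^1·75.8947/(24)·0.8424^1·0.5388^5 = -0.120958
d^3_{-2,1}(1.138) = +0.591433 -0.120958 = +0.470474
Attach z-rotation phases: D = e^{-i(-2)(5.3427)}·(+0.470474)·e^{-i(1)(5.8514)} = +0.057074-0.467000i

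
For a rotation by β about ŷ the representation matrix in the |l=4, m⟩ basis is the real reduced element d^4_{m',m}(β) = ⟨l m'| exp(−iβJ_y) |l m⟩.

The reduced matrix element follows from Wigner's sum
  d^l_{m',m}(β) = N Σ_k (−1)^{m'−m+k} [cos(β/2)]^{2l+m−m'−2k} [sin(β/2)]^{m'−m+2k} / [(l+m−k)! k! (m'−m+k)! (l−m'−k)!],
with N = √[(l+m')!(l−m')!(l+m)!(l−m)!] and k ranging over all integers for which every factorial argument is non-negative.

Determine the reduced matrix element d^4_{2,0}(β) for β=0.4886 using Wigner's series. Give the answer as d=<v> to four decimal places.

d^4_{2,0}(β=0.4886) via Wigner's sum:
c=cos(0.4886/2)=0.970307, s=sin(0.4886/2)=0.241877; N=√[720·2·24·24]=910.735966
k∈{0,1,2} keeps every argument non-negative
  k=0: (−1)^2·910.7360/(96)·0.9703^6·0.2419^2 = +0.463197
  k=1: (−1)^3·910.7360/(36)·0.9703^4·0.2419^4 = -0.076755
  k=2: (−1)^4·910.7360/(96)·0.9703^2·0.2419^6 = +0.001789
d^4_{2,0}(0.4886) = +0.463197 -0.076755 +0.001789 = +0.388231

d=0.3882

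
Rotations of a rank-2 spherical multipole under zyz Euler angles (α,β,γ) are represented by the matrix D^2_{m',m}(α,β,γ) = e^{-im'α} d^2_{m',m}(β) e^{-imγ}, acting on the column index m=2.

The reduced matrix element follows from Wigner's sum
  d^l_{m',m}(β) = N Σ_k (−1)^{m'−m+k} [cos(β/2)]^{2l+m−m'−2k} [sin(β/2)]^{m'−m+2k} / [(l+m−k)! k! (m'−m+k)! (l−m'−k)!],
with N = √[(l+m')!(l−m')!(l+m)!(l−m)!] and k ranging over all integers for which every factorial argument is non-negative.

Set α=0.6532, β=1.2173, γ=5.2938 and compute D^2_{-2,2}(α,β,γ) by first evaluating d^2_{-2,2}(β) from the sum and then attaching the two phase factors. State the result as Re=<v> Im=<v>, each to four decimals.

D^2_{-2,2}(0.6532,1.2173,5.2938) = e^{-i·-2·0.6532}·d^2_{-2,2}(1.2173)·e^{-i·2·5.2938}. Compute d first:
With c≡cos(β/2)=0.820421 and s≡sin(β/2)=0.571760, N=[1·24·24·1]^{1/2}=24.000000
The bounds max(0,m−m')=4 and min(l+m,l−m')=4 give 1 term
  k=4: (−1)^0·24.0000/(24)·0.8204^0·0.5718^4 = +0.106870
d^2_{-2,2}(1.2173) = +0.106870
Attach z-rotation phases: D = e^{-i(-2)(0.6532)}·(+0.106870)·e^{-i(2)(5.2938)} = -0.105770-0.015292i

Re=-0.1058 Im=-0.0153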